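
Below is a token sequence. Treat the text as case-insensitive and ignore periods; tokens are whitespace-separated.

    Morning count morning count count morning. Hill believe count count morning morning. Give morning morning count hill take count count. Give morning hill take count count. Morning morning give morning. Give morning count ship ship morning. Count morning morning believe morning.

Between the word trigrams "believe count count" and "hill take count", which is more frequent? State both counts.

"believe count count": 1 occurrence
"hill take count": 2 occurrences

"hill take count" (2 vs 1)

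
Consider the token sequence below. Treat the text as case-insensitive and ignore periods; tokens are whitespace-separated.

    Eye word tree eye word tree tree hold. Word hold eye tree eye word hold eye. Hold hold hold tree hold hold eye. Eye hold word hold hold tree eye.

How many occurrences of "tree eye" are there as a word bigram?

3

Scanning the 29 overlapping bigram windows for "tree eye":
  position 3–4: tree eye
  position 12–13: tree eye
  position 29–30: tree eye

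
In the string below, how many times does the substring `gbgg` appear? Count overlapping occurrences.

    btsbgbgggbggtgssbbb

Sliding a length-4 window over the 19 characters (16 positions):
  position 5–8: gbgg
  position 9–12: gbgg

2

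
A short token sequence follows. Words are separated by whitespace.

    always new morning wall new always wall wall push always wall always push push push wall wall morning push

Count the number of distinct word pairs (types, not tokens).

15

19 tokens → 18 bigram windows in total.
Repeated bigrams (each contributes count−1 duplicates):
  always wall: 2
  push push: 2
  wall wall: 2
3 duplicate windows → 18 − 3 = 15 distinct.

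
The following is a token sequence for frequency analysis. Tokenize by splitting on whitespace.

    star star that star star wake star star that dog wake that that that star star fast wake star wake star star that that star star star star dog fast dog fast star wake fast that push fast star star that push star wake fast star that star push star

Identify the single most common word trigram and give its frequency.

"star star that", 4 times

Trigram frequencies (highest first):
  star star that: 4
  that star star: 3
  star that star: 2
  star wake star: 2
  wake star star: 2
  that that star: 2
  … (31 more, each ≤ 2)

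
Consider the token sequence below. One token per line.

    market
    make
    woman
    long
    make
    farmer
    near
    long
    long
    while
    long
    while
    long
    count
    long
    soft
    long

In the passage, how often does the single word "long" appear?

7

Scanning the 17 tokens for "long":
  position 4: long
  position 8: long
  position 9: long
  position 11: long
  position 13: long
  position 15: long
  position 17: long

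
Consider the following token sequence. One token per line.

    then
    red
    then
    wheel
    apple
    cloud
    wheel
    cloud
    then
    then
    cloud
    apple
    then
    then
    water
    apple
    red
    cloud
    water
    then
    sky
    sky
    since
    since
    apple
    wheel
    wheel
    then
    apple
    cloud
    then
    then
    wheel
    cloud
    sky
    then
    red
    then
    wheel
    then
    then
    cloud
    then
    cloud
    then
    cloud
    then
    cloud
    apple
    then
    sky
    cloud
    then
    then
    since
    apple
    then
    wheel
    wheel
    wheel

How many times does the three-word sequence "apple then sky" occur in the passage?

Scanning the 58 overlapping trigram windows for "apple then sky":
  position 49–51: apple then sky

1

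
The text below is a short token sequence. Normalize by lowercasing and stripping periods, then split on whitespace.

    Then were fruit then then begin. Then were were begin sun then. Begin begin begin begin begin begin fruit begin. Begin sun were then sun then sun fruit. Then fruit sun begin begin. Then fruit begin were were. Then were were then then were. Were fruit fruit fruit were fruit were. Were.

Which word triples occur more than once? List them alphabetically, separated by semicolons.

Trigram counts meeting the condition (more than once):
  begin begin begin: 4
  then were were: 3
  were were then: 2

begin begin begin; then were were; were were then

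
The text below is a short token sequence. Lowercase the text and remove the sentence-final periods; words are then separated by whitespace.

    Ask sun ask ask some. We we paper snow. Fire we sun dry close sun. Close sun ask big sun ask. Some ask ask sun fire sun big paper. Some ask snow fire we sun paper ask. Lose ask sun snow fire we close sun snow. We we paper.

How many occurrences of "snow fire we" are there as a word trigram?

3

Scanning the 47 overlapping trigram windows for "snow fire we":
  position 9–11: snow fire we
  position 32–34: snow fire we
  position 41–43: snow fire we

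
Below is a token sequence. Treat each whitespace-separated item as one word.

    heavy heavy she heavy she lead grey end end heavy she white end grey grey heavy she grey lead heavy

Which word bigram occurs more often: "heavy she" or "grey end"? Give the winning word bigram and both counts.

"heavy she" (4 vs 1)

"heavy she": 4 occurrences
"grey end": 1 occurrence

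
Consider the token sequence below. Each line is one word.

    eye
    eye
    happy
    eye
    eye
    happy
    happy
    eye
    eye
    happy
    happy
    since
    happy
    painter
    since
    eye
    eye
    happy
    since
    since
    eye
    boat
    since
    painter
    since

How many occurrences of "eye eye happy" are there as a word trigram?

Scanning the 23 overlapping trigram windows for "eye eye happy":
  position 1–3: eye eye happy
  position 4–6: eye eye happy
  position 8–10: eye eye happy
  position 16–18: eye eye happy

4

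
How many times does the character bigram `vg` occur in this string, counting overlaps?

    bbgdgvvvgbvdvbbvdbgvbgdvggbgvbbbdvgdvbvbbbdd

3

Sliding a length-2 window over the 44 characters (43 positions):
  position 8–9: vg
  position 24–25: vg
  position 34–35: vg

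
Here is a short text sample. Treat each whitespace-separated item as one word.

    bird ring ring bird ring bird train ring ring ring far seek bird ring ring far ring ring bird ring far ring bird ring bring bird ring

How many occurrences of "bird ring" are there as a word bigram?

6

Scanning the 26 overlapping bigram windows for "bird ring":
  position 1–2: bird ring
  position 4–5: bird ring
  position 13–14: bird ring
  position 19–20: bird ring
  position 23–24: bird ring
  position 26–27: bird ring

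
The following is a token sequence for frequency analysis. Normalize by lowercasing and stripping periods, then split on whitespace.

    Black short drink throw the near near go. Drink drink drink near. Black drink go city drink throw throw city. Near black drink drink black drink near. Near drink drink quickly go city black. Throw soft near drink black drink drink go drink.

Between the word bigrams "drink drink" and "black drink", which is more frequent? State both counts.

"drink drink": 5 occurrences
"black drink": 4 occurrences

"drink drink" (5 vs 4)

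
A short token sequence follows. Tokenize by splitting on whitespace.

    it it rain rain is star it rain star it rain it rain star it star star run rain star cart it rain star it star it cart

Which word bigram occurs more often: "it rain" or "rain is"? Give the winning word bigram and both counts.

"it rain" (5 vs 1)

"it rain": 5 occurrences
"rain is": 1 occurrence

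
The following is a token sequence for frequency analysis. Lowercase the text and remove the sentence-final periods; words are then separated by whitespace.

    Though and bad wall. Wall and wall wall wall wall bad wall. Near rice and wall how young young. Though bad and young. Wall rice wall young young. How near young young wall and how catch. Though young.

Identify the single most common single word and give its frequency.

"wall", 11 times

Unigram frequencies (highest first):
  wall: 11
  young: 8
  and: 5
  though: 3
  bad: 3
  how: 3
  … (3 more, each ≤ 2)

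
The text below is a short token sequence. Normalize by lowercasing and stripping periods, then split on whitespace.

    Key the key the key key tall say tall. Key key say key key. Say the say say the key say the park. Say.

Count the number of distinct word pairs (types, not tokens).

14

24 tokens → 23 bigram windows in total.
Repeated bigrams (each contributes count−1 duplicates):
  key key: 3
  key say: 3
  say the: 3
  the key: 3
  key the: 2
9 duplicate windows → 23 − 9 = 14 distinct.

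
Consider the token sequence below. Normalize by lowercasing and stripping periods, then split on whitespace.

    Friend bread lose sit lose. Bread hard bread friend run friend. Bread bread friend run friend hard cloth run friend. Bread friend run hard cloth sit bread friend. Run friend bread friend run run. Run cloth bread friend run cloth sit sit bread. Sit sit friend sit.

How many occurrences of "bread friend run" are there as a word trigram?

Scanning the 45 overlapping trigram windows for "bread friend run":
  position 8–10: bread friend run
  position 13–15: bread friend run
  position 21–23: bread friend run
  position 27–29: bread friend run
  position 31–33: bread friend run
  position 37–39: bread friend run

6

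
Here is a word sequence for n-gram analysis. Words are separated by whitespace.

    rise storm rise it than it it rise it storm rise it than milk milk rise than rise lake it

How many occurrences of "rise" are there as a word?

Scanning the 20 tokens for "rise":
  position 1: rise
  position 3: rise
  position 8: rise
  position 11: rise
  position 16: rise
  position 18: rise

6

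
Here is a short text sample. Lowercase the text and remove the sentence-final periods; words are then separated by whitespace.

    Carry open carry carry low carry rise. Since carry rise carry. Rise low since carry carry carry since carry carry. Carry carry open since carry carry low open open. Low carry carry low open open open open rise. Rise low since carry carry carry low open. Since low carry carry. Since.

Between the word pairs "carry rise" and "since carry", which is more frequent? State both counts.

"carry rise": 3 occurrences
"since carry": 5 occurrences

"since carry" (5 vs 3)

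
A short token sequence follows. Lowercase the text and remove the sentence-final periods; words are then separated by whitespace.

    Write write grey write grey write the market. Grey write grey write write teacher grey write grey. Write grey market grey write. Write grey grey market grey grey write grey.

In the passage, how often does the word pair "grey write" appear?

8

Scanning the 29 overlapping bigram windows for "grey write":
  position 3–4: grey write
  position 5–6: grey write
  position 9–10: grey write
  position 11–12: grey write
  position 15–16: grey write
  position 17–18: grey write
  position 21–22: grey write
  position 28–29: grey write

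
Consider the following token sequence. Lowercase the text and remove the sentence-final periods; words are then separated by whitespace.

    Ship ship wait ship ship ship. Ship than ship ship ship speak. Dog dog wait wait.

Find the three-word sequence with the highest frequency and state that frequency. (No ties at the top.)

"ship ship ship", 3 times

Trigram frequencies (highest first):
  ship ship ship: 3
  ship ship wait: 1
  ship wait ship: 1
  wait ship ship: 1
  ship ship than: 1
  ship than ship: 1
  … (6 more, each ≤ 1)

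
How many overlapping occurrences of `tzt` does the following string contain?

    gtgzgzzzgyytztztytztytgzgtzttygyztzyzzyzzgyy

Sliding a length-3 window over the 44 characters (42 positions):
  position 12–14: tzt
  position 14–16: tzt
  position 18–20: tzt
  position 26–28: tzt

4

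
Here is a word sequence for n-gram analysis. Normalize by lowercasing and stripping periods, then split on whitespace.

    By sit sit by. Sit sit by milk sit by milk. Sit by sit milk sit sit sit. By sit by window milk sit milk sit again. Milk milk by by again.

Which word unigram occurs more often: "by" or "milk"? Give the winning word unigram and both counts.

"by": 9 occurrences
"milk": 7 occurrences

"by" (9 vs 7)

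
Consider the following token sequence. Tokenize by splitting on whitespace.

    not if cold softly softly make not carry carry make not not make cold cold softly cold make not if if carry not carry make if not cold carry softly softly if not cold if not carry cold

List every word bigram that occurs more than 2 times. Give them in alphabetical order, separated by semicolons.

Bigram counts meeting the condition (more than 2 times):
  if not: 3
  make not: 3
  not carry: 3

if not; make not; not carry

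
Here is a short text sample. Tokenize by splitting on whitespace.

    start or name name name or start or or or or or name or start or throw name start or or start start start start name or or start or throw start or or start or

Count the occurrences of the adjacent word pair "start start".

3

Scanning the 35 overlapping bigram windows for "start start":
  position 22–23: start start
  position 23–24: start start
  position 24–25: start start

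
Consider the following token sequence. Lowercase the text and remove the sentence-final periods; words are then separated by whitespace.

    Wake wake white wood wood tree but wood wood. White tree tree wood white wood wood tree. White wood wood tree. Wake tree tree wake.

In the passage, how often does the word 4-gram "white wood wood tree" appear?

Scanning the 22 overlapping 4-gram windows for "white wood wood tree":
  position 3–6: white wood wood tree
  position 14–17: white wood wood tree
  position 18–21: white wood wood tree

3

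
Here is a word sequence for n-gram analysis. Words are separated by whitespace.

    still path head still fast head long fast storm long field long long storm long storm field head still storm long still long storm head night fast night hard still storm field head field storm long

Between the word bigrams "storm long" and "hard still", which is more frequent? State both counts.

"storm long" (4 vs 1)

"storm long": 4 occurrences
"hard still": 1 occurrence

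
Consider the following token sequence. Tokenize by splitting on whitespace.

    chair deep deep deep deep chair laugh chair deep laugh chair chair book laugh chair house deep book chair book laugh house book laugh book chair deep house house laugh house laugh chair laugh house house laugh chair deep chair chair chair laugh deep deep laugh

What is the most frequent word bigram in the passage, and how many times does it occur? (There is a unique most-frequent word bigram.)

"laugh chair", 5 times

Bigram frequencies (highest first):
  laugh chair: 5
  chair deep: 4
  deep deep: 4
  chair laugh: 3
  chair chair: 3
  book laugh: 3
  … (14 more, each ≤ 3)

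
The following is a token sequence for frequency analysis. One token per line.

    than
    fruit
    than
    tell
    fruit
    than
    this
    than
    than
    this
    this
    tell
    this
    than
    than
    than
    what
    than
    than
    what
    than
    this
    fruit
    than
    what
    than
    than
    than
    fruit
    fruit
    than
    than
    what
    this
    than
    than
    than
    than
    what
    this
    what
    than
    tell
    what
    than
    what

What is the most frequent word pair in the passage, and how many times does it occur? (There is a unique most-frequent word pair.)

Bigram frequencies (highest first):
  than than: 10
  than what: 6
  what than: 5
  fruit than: 4
  than this: 3
  this than: 3
  … (11 more, each ≤ 2)

"than than", 10 times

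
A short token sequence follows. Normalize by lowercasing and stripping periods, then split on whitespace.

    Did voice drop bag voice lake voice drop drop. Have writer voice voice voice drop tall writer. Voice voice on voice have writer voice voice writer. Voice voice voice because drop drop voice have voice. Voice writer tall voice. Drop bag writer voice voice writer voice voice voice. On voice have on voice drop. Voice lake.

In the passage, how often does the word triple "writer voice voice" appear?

6

Scanning the 54 overlapping trigram windows for "writer voice voice":
  position 11–13: writer voice voice
  position 17–19: writer voice voice
  position 23–25: writer voice voice
  position 26–28: writer voice voice
  position 42–44: writer voice voice
  position 45–47: writer voice voice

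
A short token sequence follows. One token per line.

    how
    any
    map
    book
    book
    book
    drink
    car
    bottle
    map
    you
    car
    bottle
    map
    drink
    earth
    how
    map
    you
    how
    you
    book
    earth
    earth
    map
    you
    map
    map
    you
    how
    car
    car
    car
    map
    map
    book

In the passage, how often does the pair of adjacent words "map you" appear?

Scanning the 35 overlapping bigram windows for "map you":
  position 10–11: map you
  position 18–19: map you
  position 25–26: map you
  position 28–29: map you

4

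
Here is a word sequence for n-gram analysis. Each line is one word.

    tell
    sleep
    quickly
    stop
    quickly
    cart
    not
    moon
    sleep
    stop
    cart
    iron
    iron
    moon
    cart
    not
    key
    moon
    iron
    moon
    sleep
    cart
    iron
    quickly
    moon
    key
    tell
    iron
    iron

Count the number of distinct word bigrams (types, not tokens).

29 tokens → 28 bigram windows in total.
Repeated bigrams (each contributes count−1 duplicates):
  cart iron: 2
  cart not: 2
  iron iron: 2
  iron moon: 2
  moon sleep: 2
5 duplicate windows → 28 − 5 = 23 distinct.

23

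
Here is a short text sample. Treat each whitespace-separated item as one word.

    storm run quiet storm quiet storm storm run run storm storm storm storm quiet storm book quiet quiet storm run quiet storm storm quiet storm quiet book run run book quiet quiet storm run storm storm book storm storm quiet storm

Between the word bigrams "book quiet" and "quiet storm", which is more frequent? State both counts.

"book quiet": 2 occurrences
"quiet storm": 8 occurrences

"quiet storm" (8 vs 2)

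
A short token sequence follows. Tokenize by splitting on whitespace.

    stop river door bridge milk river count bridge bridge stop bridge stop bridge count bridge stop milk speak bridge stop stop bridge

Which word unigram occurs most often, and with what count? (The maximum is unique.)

"bridge", 8 times

Unigram frequencies (highest first):
  bridge: 8
  stop: 6
  river: 2
  milk: 2
  count: 2
  door: 1
  … (1 more, each ≤ 1)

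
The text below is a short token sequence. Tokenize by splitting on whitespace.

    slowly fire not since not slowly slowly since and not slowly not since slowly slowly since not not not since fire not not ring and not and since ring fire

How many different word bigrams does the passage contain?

30 tokens → 29 bigram windows in total.
Repeated bigrams (each contributes count−1 duplicates):
  not not: 3
  not since: 3
  and not: 2
  fire not: 2
  not slowly: 2
  since not: 2
  slowly since: 2
  slowly slowly: 2
10 duplicate windows → 29 − 10 = 19 distinct.

19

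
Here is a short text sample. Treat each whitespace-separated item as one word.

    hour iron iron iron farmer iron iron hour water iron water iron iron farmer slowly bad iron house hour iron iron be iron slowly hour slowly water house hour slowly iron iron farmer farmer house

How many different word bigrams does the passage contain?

35 tokens → 34 bigram windows in total.
Repeated bigrams (each contributes count−1 duplicates):
  iron iron: 6
  iron farmer: 3
  hour iron: 2
  hour slowly: 2
  house hour: 2
  water iron: 2
11 duplicate windows → 34 − 11 = 23 distinct.

23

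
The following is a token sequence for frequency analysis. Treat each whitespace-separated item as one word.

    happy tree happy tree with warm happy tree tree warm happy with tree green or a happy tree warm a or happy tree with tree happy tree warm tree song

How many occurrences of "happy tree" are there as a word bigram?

Scanning the 29 overlapping bigram windows for "happy tree":
  position 1–2: happy tree
  position 3–4: happy tree
  position 7–8: happy tree
  position 17–18: happy tree
  position 22–23: happy tree
  position 26–27: happy tree

6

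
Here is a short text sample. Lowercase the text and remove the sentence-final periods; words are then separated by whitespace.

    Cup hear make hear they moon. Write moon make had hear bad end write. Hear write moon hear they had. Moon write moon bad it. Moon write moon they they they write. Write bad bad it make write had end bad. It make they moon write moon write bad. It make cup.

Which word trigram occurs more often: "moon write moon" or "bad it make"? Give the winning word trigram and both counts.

"moon write moon" (4 vs 3)

"moon write moon": 4 occurrences
"bad it make": 3 occurrences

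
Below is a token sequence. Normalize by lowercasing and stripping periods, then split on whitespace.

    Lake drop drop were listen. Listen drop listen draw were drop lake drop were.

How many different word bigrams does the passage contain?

11

14 tokens → 13 bigram windows in total.
Repeated bigrams (each contributes count−1 duplicates):
  drop were: 2
  lake drop: 2
2 duplicate windows → 13 − 2 = 11 distinct.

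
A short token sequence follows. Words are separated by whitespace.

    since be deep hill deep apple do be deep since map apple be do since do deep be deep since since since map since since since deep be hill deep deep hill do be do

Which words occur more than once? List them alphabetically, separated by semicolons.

Unigram counts meeting the condition (more than once):
  apple: 2
  be: 6
  deep: 8
  do: 5
  hill: 3
  map: 2
  since: 9

apple; be; deep; do; hill; map; since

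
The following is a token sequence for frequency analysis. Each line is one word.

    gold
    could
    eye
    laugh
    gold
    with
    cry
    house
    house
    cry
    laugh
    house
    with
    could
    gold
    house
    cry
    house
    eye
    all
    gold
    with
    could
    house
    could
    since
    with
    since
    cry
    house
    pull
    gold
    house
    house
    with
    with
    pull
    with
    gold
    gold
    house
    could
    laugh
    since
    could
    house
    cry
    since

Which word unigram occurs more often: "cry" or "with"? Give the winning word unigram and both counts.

"cry": 5 occurrences
"with": 7 occurrences

"with" (7 vs 5)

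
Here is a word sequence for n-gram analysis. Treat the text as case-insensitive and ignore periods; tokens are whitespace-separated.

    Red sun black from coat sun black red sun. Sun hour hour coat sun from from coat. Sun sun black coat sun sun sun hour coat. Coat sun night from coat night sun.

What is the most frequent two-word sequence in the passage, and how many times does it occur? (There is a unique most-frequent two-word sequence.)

"coat sun", 5 times

Bigram frequencies (highest first):
  coat sun: 5
  sun sun: 4
  sun black: 3
  from coat: 3
  red sun: 2
  sun hour: 2
  … (12 more, each ≤ 2)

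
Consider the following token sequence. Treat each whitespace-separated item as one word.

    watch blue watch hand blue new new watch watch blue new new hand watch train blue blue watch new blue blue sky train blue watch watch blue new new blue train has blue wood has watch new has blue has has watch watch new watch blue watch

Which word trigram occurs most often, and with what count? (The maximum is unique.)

Trigram frequencies (highest first):
  blue new new: 3
  watch blue watch: 2
  watch watch blue: 2
  watch blue new: 2
  blue watch hand: 1
  watch hand blue: 1
  … (34 more, each ≤ 1)

"blue new new", 3 times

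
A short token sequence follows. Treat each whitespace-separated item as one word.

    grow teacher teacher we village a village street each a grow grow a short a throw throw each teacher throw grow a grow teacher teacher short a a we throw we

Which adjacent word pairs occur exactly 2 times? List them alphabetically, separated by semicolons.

a grow; grow a; grow teacher; short a; teacher teacher

Bigram counts meeting the condition (exactly 2 times):
  a grow: 2
  grow a: 2
  grow teacher: 2
  short a: 2
  teacher teacher: 2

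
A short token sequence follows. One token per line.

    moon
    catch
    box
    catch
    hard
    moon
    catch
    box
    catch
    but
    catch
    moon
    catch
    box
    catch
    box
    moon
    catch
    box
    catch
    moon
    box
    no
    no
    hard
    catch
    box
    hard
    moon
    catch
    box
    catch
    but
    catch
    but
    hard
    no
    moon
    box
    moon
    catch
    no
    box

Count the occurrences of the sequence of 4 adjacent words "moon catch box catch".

Scanning the 40 overlapping 4-gram windows for "moon catch box catch":
  position 1–4: moon catch box catch
  position 6–9: moon catch box catch
  position 12–15: moon catch box catch
  position 17–20: moon catch box catch
  position 29–32: moon catch box catch

5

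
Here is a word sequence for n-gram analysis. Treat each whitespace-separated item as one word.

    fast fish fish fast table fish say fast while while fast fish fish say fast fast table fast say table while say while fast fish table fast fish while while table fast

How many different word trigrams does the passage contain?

27

32 tokens → 30 trigram windows in total.
Repeated trigrams (each contributes count−1 duplicates):
  fast fish fish: 2
  fish say fast: 2
  while fast fish: 2
3 duplicate windows → 30 − 3 = 27 distinct.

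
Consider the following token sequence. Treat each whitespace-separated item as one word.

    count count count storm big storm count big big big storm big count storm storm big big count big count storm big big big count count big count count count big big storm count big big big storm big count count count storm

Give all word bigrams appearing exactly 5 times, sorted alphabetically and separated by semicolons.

count big; storm big

Bigram counts meeting the condition (exactly 5 times):
  count big: 5
  storm big: 5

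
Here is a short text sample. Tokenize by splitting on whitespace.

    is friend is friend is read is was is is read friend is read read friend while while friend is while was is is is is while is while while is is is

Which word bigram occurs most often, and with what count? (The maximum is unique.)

Bigram frequencies (highest first):
  is is: 6
  friend is: 4
  is read: 3
  is while: 3
  is friend: 2
  was is: 2
  … (9 more, each ≤ 2)

"is is", 6 times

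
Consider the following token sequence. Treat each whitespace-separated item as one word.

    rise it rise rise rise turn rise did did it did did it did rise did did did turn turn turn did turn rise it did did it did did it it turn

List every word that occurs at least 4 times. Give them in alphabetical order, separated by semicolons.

Unigram counts meeting the condition (at least 4 times):
  did: 13
  it: 7
  rise: 7
  turn: 6

did; it; rise; turn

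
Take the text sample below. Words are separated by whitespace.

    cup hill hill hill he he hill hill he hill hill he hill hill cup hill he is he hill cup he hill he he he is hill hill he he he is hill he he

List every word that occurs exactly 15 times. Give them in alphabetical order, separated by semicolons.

Unigram counts meeting the condition (exactly 15 times):
  he: 15
  hill: 15

he; hill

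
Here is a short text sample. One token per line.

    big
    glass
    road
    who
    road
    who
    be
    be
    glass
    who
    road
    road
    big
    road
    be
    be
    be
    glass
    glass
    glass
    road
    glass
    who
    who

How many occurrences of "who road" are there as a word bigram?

2

Scanning the 23 overlapping bigram windows for "who road":
  position 4–5: who road
  position 10–11: who road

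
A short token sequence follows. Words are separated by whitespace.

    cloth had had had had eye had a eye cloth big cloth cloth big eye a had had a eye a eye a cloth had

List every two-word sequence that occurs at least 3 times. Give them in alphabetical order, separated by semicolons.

a eye; eye a; had had

Bigram counts meeting the condition (at least 3 times):
  a eye: 3
  eye a: 3
  had had: 4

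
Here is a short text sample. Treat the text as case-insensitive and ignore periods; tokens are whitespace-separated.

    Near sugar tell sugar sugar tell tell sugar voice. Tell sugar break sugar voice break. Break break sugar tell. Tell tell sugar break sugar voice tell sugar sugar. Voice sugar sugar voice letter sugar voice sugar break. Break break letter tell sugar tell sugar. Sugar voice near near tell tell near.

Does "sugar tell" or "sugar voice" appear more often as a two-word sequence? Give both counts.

"sugar voice" (7 vs 4)

"sugar tell": 4 occurrences
"sugar voice": 7 occurrences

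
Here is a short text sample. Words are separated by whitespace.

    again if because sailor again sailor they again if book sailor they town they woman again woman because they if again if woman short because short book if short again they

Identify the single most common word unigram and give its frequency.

"again", 6 times

Unigram frequencies (highest first):
  again: 6
  if: 5
  they: 5
  because: 3
  sailor: 3
  woman: 3
  … (3 more, each ≤ 3)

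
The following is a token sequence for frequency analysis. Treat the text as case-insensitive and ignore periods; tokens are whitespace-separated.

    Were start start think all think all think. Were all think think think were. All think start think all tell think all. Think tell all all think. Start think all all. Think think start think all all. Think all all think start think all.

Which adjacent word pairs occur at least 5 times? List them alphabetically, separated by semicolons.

all think; start think; think all

Bigram counts meeting the condition (at least 5 times):
  all think: 9
  start think: 5
  think all: 8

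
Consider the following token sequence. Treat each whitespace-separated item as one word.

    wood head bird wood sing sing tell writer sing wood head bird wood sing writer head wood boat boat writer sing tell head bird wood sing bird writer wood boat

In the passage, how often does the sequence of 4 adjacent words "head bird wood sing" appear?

3

Scanning the 27 overlapping 4-gram windows for "head bird wood sing":
  position 2–5: head bird wood sing
  position 11–14: head bird wood sing
  position 23–26: head bird wood sing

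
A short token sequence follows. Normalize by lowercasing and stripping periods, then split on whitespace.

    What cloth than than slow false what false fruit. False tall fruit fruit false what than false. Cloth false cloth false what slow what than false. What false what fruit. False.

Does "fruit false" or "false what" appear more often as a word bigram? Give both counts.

"false what" (5 vs 3)

"fruit false": 3 occurrences
"false what": 5 occurrences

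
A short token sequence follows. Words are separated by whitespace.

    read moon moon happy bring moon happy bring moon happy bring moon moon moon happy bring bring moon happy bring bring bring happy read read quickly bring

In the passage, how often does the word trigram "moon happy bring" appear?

5

Scanning the 25 overlapping trigram windows for "moon happy bring":
  position 3–5: moon happy bring
  position 6–8: moon happy bring
  position 9–11: moon happy bring
  position 14–16: moon happy bring
  position 18–20: moon happy bring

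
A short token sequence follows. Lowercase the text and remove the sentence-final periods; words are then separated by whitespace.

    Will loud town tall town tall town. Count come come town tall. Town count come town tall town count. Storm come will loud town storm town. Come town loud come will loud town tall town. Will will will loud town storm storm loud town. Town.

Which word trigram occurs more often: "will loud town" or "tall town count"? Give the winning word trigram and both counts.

"will loud town": 4 occurrences
"tall town count": 3 occurrences

"will loud town" (4 vs 3)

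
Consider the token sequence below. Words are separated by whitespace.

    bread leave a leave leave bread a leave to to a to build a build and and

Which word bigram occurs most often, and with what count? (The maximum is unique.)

Bigram frequencies (highest first):
  a leave: 2
  bread leave: 1
  leave a: 1
  leave leave: 1
  leave bread: 1
  bread a: 1
  … (9 more, each ≤ 1)

"a leave", 2 times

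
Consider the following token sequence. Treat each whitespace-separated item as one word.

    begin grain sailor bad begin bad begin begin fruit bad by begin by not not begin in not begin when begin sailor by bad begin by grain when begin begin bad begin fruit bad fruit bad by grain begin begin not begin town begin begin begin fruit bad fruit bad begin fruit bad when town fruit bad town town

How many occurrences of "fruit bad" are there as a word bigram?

Scanning the 58 overlapping bigram windows for "fruit bad":
  position 9–10: fruit bad
  position 33–34: fruit bad
  position 35–36: fruit bad
  position 47–48: fruit bad
  position 49–50: fruit bad
  position 52–53: fruit bad
  position 56–57: fruit bad

7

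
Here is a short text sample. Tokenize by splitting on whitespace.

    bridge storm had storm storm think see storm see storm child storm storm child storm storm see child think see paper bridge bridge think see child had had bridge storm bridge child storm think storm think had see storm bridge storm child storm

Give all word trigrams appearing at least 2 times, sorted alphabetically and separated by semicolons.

Trigram counts meeting the condition (at least 2 times):
  child storm storm: 2
  storm child storm: 3

child storm storm; storm child storm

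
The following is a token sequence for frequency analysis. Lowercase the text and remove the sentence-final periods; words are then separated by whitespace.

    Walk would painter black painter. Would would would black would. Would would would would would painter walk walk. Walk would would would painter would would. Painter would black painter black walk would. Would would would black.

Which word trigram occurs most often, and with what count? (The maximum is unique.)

Trigram frequencies (highest first):
  would would would: 8
  would would painter: 3
  painter would would: 2
  would would black: 2
  walk would would: 2
  would painter would: 2
  … (15 more, each ≤ 1)

"would would would", 8 times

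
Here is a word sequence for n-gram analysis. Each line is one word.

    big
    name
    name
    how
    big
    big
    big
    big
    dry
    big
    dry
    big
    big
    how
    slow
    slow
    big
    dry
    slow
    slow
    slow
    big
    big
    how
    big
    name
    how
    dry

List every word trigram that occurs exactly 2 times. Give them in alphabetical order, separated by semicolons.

Trigram counts meeting the condition (exactly 2 times):
  big big big: 2
  big big how: 2
  big dry big: 2
  slow slow big: 2

big big big; big big how; big dry big; slow slow big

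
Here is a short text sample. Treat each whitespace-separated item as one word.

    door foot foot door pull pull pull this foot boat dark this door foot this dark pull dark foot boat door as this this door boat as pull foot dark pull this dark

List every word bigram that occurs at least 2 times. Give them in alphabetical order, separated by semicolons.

Bigram counts meeting the condition (at least 2 times):
  dark pull: 2
  door foot: 2
  foot boat: 2
  pull pull: 2
  pull this: 2
  this dark: 2
  this door: 2

dark pull; door foot; foot boat; pull pull; pull this; this dark; this door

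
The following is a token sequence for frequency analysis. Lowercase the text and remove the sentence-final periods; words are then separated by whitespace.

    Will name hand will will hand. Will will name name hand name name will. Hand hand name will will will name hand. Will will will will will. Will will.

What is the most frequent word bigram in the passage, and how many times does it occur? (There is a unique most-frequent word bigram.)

"will will", 10 times

Bigram frequencies (highest first):
  will will: 10
  will name: 3
  name hand: 3
  hand will: 3
  will hand: 2
  name name: 2
  … (3 more, each ≤ 2)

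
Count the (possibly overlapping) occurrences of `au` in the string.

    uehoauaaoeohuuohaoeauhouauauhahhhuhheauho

5

Sliding a length-2 window over the 41 characters (40 positions):
  position 5–6: au
  position 20–21: au
  position 25–26: au
  position 27–28: au
  position 38–39: au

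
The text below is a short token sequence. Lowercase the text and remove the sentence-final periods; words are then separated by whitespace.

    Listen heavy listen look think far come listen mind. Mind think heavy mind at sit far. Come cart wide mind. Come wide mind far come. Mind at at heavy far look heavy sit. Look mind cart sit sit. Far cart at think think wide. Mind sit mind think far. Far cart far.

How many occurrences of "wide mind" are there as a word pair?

3

Scanning the 51 overlapping bigram windows for "wide mind":
  position 19–20: wide mind
  position 22–23: wide mind
  position 44–45: wide mind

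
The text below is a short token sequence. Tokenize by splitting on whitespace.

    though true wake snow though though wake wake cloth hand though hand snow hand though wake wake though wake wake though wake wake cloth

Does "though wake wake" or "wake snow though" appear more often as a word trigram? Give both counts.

"though wake wake" (4 vs 1)

"though wake wake": 4 occurrences
"wake snow though": 1 occurrence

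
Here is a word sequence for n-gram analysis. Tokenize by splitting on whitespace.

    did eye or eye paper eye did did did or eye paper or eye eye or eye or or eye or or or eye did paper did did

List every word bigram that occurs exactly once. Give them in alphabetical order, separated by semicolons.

Bigram counts meeting the condition (exactly once):
  did eye: 1
  did or: 1
  did paper: 1
  eye eye: 1
  paper did: 1
  paper eye: 1
  paper or: 1

did eye; did or; did paper; eye eye; paper did; paper eye; paper or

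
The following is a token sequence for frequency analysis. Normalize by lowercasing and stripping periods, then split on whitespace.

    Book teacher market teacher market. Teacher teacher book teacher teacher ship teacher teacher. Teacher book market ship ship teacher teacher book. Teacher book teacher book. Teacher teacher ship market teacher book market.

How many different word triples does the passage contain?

19

32 tokens → 30 trigram windows in total.
Repeated trigrams (each contributes count−1 duplicates):
  teacher book teacher: 4
  teacher teacher book: 3
  book teacher book: 2
  book teacher teacher: 2
  ship teacher teacher: 2
  teacher book market: 2
  teacher market teacher: 2
  teacher teacher ship: 2
11 duplicate windows → 30 − 11 = 19 distinct.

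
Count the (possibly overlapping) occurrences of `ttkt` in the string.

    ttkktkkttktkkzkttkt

2

Sliding a length-4 window over the 19 characters (16 positions):
  position 8–11: ttkt
  position 16–19: ttkt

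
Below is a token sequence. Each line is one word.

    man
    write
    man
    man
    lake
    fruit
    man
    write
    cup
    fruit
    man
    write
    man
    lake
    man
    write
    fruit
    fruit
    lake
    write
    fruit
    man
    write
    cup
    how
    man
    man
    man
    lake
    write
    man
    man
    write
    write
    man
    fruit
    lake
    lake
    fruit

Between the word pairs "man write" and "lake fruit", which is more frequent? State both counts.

"man write" (6 vs 2)

"man write": 6 occurrences
"lake fruit": 2 occurrences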